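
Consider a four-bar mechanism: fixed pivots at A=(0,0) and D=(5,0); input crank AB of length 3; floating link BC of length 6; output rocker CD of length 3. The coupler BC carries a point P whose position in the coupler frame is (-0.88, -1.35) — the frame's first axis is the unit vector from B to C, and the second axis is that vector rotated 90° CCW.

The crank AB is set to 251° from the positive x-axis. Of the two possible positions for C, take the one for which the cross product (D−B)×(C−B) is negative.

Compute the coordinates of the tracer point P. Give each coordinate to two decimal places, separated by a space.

A=(0,0), D=(5.00,0)
B = A + 3.00·(cos251°, sin251°) = (-0.9767, -2.8366)
|BD| = 6.6157
circle(B,6.00) ∩ circle(D,3.00): a=5.3484, h=2.7192
  candidates: C₊=(2.6893,1.9132) cross=17.989; C₋=(5.0211,-2.9999) cross=-17.989
  mode - wants cross < 0 → take C=(5.0211,-2.9999) (cross=-17.989)
ex = (C−B)/|BC| = (0.9996,-0.0272); ey = (0.0272,0.9996)
P = B + -0.88·ex + -1.35·ey = (-1.8931,-4.1621)

-1.89 -4.16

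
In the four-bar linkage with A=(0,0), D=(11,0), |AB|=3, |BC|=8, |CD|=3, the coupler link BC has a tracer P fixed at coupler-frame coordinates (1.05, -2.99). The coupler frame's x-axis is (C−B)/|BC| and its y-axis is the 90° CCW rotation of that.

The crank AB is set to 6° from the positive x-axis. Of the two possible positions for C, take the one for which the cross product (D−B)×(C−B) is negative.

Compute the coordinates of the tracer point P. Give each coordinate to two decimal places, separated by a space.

2.74 -2.85

A=(0,0), D=(11.00,0)
B = A + 3.00·(cos6°, sin6°) = (2.9836, 0.3136)
|BD| = 8.0226
circle(B,8.00) ∩ circle(D,3.00): a=7.4391, h=2.9427
  candidates: C₊=(10.5320,2.9633) cross=23.608; C₋=(10.3020,-2.9177) cross=-23.608
  mode - wants cross < 0 → take C=(10.3020,-2.9177) (cross=-23.608)
ex = (C−B)/|BC| = (0.9148,-0.4039); ey = (0.4039,0.9148)
P = B + 1.05·ex + -2.99·ey = (2.7364,-2.8458)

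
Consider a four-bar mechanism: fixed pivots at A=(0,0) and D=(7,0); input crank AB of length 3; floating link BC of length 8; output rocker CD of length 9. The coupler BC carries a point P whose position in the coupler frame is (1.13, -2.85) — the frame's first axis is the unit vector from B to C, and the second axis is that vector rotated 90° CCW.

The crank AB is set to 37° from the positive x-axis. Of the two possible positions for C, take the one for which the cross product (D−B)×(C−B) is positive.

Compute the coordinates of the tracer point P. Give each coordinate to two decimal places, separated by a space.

A=(0,0), D=(7.00,0)
B = A + 3.00·(cos37°, sin37°) = (2.3959, 1.8054)
|BD| = 4.9454
circle(B,8.00) ∩ circle(D,9.00): a=0.7540, h=7.9644
  candidates: C₊=(6.0054,8.9449) cross=39.387; C₋=(0.1902,-5.8845) cross=-39.387
  mode + wants cross > 0 → take C=(6.0054,8.9449) (cross=39.387)
ex = (C−B)/|BC| = (0.4512,0.8924); ey = (-0.8924,0.4512)
P = B + 1.13·ex + -2.85·ey = (5.4492,1.5280)

5.45 1.53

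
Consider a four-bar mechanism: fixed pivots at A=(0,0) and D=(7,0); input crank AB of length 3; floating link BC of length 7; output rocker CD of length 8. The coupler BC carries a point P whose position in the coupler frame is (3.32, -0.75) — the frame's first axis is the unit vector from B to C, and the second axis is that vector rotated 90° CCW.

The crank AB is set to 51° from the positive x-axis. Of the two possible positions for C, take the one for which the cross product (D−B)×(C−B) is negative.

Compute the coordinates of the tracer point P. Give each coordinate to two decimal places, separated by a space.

0.44 -0.75

A=(0,0), D=(7.00,0)
B = A + 3.00·(cos51°, sin51°) = (1.8880, 2.3314)
|BD| = 5.6186
circle(B,7.00) ∩ circle(D,8.00): a=1.4744, h=6.8430
  candidates: C₊=(6.0690,7.9456) cross=38.448; C₋=(0.3900,-4.5064) cross=-38.448
  mode - wants cross < 0 → take C=(0.3900,-4.5064) (cross=-38.448)
ex = (C−B)/|BC| = (-0.2140,-0.9768); ey = (0.9768,-0.2140)
P = B + 3.32·ex + -0.75·ey = (0.4449,-0.7512)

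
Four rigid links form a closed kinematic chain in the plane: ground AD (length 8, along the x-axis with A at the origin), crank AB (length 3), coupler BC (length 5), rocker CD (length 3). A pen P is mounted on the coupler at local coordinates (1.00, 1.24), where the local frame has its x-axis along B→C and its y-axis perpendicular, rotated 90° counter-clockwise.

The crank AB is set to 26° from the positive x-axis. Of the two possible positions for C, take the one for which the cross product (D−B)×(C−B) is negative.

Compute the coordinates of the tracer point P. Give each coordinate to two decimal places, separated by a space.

4.28 1.43

A=(0,0), D=(8.00,0)
B = A + 3.00·(cos26°, sin26°) = (2.6964, 1.3151)
|BD| = 5.4642
circle(B,5.00) ∩ circle(D,3.00): a=4.1962, h=2.7188
  candidates: C₊=(7.4236,2.9441) cross=14.856; C₋=(6.1149,-2.3337) cross=-14.856
  mode - wants cross < 0 → take C=(6.1149,-2.3337) (cross=-14.856)
ex = (C−B)/|BC| = (0.6837,-0.7298); ey = (0.7298,0.6837)
P = B + 1.00·ex + 1.24·ey = (4.2850,1.4331)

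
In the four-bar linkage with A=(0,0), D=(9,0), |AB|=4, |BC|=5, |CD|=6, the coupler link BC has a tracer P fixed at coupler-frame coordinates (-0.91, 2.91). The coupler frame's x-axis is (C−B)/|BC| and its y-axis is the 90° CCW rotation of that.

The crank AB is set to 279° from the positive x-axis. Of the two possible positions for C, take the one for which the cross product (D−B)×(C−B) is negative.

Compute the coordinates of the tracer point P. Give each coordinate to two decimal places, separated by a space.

0.28 -0.92

A=(0,0), D=(9.00,0)
B = A + 4.00·(cos279°, sin279°) = (0.6257, -3.9508)
|BD| = 9.2594
circle(B,5.00) ∩ circle(D,6.00): a=4.0357, h=2.9518
  candidates: C₊=(3.0162,0.4408) cross=27.332; C₋=(5.5351,-4.8984) cross=-27.332
  mode - wants cross < 0 → take C=(5.5351,-4.8984) (cross=-27.332)
ex = (C−B)/|BC| = (0.9819,-0.1895); ey = (0.1895,0.9819)
P = B + -0.91·ex + 2.91·ey = (0.2838,-0.9210)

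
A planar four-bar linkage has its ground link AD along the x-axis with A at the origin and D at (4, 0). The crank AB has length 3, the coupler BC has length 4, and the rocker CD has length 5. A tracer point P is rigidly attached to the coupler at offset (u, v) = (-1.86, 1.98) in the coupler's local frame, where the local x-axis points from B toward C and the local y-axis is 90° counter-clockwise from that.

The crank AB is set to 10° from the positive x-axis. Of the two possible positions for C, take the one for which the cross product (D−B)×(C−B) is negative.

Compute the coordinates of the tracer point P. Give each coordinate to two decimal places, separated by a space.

5.09 -1.15

A=(0,0), D=(4.00,0)
B = A + 3.00·(cos10°, sin10°) = (2.9544, 0.5209)
|BD| = 1.1682
circle(B,4.00) ∩ circle(D,5.00): a=-3.2681, h=2.3064
  candidates: C₊=(1.0578,4.0427) cross=2.694; C₋=(-0.9993,-0.0860) cross=-2.694
  mode - wants cross < 0 → take C=(-0.9993,-0.0860) (cross=-2.694)
ex = (C−B)/|BC| = (-0.9884,-0.1517); ey = (0.1517,-0.9884)
P = B + -1.86·ex + 1.98·ey = (5.0933,-1.1539)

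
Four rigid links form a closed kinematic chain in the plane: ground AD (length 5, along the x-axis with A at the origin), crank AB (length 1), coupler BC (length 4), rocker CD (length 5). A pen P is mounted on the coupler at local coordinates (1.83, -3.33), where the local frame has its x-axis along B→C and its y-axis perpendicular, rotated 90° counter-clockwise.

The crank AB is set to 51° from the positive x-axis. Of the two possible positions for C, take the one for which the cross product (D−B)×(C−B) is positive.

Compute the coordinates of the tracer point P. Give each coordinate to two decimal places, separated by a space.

A=(0,0), D=(5.00,0)
B = A + 1.00·(cos51°, sin51°) = (0.6293, 0.7771)
|BD| = 4.4392
circle(B,4.00) ∩ circle(D,5.00): a=1.2059, h=3.8139
  candidates: C₊=(2.4843,4.3210) cross=16.931; C₋=(1.1490,-3.1890) cross=-16.931
  mode + wants cross > 0 → take C=(2.4843,4.3210) (cross=16.931)
ex = (C−B)/|BC| = (0.4637,0.8860); ey = (-0.8860,0.4637)
P = B + 1.83·ex + -3.33·ey = (4.4282,0.8542)

4.43 0.85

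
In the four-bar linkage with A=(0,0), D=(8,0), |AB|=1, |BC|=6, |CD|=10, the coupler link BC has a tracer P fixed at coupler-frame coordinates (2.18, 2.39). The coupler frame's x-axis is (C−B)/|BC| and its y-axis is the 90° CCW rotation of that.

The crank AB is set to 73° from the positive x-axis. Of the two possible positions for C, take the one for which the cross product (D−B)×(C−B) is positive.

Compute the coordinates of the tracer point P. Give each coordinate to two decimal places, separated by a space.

A=(0,0), D=(8.00,0)
B = A + 1.00·(cos73°, sin73°) = (0.2924, 0.9563)
|BD| = 7.7667
circle(B,6.00) ∩ circle(D,10.00): a=-0.2368, h=5.9953
  candidates: C₊=(0.7956,6.9352) cross=46.564; C₋=(-0.6808,-4.9642) cross=-46.564
  mode + wants cross > 0 → take C=(0.7956,6.9352) (cross=46.564)
ex = (C−B)/|BC| = (0.0839,0.9965); ey = (-0.9965,0.0839)
P = B + 2.18·ex + 2.39·ey = (-1.9064,3.3291)

-1.91 3.33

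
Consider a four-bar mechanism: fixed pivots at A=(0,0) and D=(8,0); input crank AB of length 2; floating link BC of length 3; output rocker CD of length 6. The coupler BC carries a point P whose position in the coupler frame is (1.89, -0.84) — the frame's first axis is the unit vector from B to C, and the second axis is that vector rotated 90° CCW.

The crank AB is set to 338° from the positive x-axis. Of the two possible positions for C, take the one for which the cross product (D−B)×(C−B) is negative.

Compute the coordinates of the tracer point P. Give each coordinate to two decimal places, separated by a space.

1.88 -2.82

A=(0,0), D=(8.00,0)
B = A + 2.00·(cos338°, sin338°) = (1.8544, -0.7492)
|BD| = 6.1911
circle(B,3.00) ∩ circle(D,6.00): a=0.9150, h=2.8570
  candidates: C₊=(2.4169,2.1976) cross=17.688; C₋=(3.1084,-3.4745) cross=-17.688
  mode - wants cross < 0 → take C=(3.1084,-3.4745) (cross=-17.688)
ex = (C−B)/|BC| = (0.4180,-0.9084); ey = (0.9084,0.4180)
P = B + 1.89·ex + -0.84·ey = (1.8813,-2.8173)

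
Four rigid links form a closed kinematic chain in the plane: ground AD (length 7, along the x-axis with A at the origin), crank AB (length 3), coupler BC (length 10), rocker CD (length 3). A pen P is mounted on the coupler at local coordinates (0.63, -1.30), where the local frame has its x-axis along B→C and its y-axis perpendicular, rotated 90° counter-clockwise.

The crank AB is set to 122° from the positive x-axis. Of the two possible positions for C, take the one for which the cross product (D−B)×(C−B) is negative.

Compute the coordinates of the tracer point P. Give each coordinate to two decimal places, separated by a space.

A=(0,0), D=(7.00,0)
B = A + 3.00·(cos122°, sin122°) = (-1.5898, 2.5441)
|BD| = 8.9586
circle(B,10.00) ∩ circle(D,3.00): a=9.5582, h=2.9395
  candidates: C₊=(8.4097,2.6482) cross=26.334; C₋=(6.7401,-2.9887) cross=-26.334
  mode - wants cross < 0 → take C=(6.7401,-2.9887) (cross=-26.334)
ex = (C−B)/|BC| = (0.8330,-0.5533); ey = (0.5533,0.8330)
P = B + 0.63·ex + -1.30·ey = (-1.7842,1.1127)

-1.78 1.11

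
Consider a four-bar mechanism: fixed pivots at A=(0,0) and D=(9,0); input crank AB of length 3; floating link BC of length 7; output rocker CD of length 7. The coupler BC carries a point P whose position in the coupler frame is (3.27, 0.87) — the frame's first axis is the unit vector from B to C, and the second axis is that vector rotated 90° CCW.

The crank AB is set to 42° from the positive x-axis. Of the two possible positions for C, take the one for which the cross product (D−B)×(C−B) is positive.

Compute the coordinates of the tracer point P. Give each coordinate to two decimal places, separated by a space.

4.02 4.88

A=(0,0), D=(9.00,0)
B = A + 3.00·(cos42°, sin42°) = (2.2294, 2.0074)
|BD| = 7.0619
circle(B,7.00) ∩ circle(D,7.00): a=3.5309, h=6.0442
  candidates: C₊=(7.3328,6.7986) cross=42.683; C₋=(3.8966,-4.7912) cross=-42.683
  mode + wants cross > 0 → take C=(7.3328,6.7986) (cross=42.683)
ex = (C−B)/|BC| = (0.7291,0.6845); ey = (-0.6845,0.7291)
P = B + 3.27·ex + 0.87·ey = (4.0180,4.8798)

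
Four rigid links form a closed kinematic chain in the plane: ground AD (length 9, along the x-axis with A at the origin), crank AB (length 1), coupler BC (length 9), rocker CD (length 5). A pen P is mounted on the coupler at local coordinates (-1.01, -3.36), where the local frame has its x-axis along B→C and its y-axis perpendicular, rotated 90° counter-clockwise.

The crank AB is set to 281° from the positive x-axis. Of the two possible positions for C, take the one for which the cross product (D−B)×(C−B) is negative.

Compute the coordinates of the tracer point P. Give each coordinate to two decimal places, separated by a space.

-2.20 -3.55

A=(0,0), D=(9.00,0)
B = A + 1.00·(cos281°, sin281°) = (0.1908, -0.9816)
|BD| = 8.8637
circle(B,9.00) ∩ circle(D,5.00): a=7.5908, h=4.8353
  candidates: C₊=(7.1994,4.6645) cross=42.858; C₋=(8.2704,-4.9465) cross=-42.858
  mode - wants cross < 0 → take C=(8.2704,-4.9465) (cross=-42.858)
ex = (C−B)/|BC| = (0.8977,-0.4405); ey = (0.4405,0.8977)
P = B + -1.01·ex + -3.36·ey = (-2.1961,-3.5531)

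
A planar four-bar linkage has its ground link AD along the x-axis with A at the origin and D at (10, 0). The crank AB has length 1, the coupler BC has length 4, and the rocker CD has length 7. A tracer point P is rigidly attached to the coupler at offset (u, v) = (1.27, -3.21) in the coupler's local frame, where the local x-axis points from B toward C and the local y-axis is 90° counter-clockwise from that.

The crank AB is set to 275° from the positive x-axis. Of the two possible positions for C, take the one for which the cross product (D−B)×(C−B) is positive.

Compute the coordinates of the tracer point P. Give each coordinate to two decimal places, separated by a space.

3.11 -2.66

A=(0,0), D=(10.00,0)
B = A + 1.00·(cos275°, sin275°) = (0.0872, -0.9962)
|BD| = 9.9628
circle(B,4.00) ∩ circle(D,7.00): a=3.3252, h=2.2233
  candidates: C₊=(3.1734,1.5484) cross=22.150; C₋=(3.6180,-2.8758) cross=-22.150
  mode + wants cross > 0 → take C=(3.1734,1.5484) (cross=22.150)
ex = (C−B)/|BC| = (0.7716,0.6362); ey = (-0.6362,0.7716)
P = B + 1.27·ex + -3.21·ey = (3.1091,-2.6650)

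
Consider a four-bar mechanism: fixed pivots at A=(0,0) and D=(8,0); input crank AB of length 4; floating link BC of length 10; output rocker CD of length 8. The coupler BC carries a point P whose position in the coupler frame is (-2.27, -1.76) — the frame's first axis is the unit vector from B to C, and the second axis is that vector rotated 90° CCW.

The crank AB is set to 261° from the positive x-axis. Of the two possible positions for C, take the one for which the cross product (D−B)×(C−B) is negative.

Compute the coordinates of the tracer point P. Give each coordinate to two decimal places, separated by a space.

A=(0,0), D=(8.00,0)
B = A + 4.00·(cos261°, sin261°) = (-0.6257, -3.9508)
|BD| = 9.4875
circle(B,10.00) ∩ circle(D,8.00): a=6.6410, h=7.4765
  candidates: C₊=(2.2987,5.6121) cross=70.933; C₋=(8.5254,-7.9827) cross=-70.933
  mode - wants cross < 0 → take C=(8.5254,-7.9827) (cross=-70.933)
ex = (C−B)/|BC| = (0.9151,-0.4032); ey = (0.4032,0.9151)
P = B + -2.27·ex + -1.76·ey = (-3.4127,-4.6461)

-3.41 -4.65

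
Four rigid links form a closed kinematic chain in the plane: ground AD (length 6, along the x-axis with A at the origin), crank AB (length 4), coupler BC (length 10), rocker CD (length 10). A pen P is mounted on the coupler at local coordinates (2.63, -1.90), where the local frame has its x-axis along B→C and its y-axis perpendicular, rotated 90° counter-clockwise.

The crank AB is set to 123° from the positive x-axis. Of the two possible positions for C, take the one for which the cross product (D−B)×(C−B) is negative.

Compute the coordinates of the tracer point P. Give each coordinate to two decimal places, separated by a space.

-3.89 0.60

A=(0,0), D=(6.00,0)
B = A + 4.00·(cos123°, sin123°) = (-2.1786, 3.3547)
|BD| = 8.8398
circle(B,10.00) ∩ circle(D,10.00): a=4.4199, h=8.9702
  candidates: C₊=(5.3149,9.9765) cross=79.295; C₋=(-1.4934,-6.6218) cross=-79.295
  mode - wants cross < 0 → take C=(-1.4934,-6.6218) (cross=-79.295)
ex = (C−B)/|BC| = (0.0685,-0.9977); ey = (0.9977,0.0685)
P = B + 2.63·ex + -1.90·ey = (-3.8939,0.6007)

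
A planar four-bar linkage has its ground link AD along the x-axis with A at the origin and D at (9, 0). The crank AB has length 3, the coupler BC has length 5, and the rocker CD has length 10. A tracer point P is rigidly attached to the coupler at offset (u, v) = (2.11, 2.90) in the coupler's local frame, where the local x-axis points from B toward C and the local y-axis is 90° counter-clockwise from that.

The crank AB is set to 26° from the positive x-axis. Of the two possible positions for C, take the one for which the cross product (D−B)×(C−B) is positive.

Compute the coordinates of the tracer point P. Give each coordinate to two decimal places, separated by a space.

A=(0,0), D=(9.00,0)
B = A + 3.00·(cos26°, sin26°) = (2.6964, 1.3151)
|BD| = 6.4393
circle(B,5.00) ∩ circle(D,10.00): a=-2.6039, h=4.2685
  candidates: C₊=(1.0191,6.0254) cross=27.486; C₋=(-0.7244,-2.3316) cross=-27.486
  mode + wants cross > 0 → take C=(1.0191,6.0254) (cross=27.486)
ex = (C−B)/|BC| = (-0.3355,0.9421); ey = (-0.9421,-0.3355)
P = B + 2.11·ex + 2.90·ey = (-0.7434,2.3300)

-0.74 2.33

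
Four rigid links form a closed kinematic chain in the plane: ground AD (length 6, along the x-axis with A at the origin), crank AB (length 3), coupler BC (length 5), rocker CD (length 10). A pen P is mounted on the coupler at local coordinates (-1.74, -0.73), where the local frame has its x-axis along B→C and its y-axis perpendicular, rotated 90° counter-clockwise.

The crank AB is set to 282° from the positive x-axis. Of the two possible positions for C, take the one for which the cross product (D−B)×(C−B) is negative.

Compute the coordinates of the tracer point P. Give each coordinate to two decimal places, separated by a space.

0.18 -1.10

A=(0,0), D=(6.00,0)
B = A + 3.00·(cos282°, sin282°) = (0.6237, -2.9344)
|BD| = 6.1250
circle(B,5.00) ∩ circle(D,10.00): a=-3.0600, h=3.9543
  candidates: C₊=(-3.9567,-0.9296) cross=24.220; C₋=(-0.1677,-7.8714) cross=-24.220
  mode - wants cross < 0 → take C=(-0.1677,-7.8714) (cross=-24.220)
ex = (C−B)/|BC| = (-0.1583,-0.9874); ey = (0.9874,-0.1583)
P = B + -1.74·ex + -0.73·ey = (0.1784,-1.1008)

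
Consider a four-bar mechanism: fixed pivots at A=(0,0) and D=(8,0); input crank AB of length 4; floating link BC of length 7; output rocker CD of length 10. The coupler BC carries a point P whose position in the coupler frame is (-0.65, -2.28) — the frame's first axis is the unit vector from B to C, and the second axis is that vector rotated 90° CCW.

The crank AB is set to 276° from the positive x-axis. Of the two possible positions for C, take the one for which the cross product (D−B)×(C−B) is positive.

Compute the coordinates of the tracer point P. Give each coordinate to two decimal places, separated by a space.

A=(0,0), D=(8.00,0)
B = A + 4.00·(cos276°, sin276°) = (0.4181, -3.9781)
|BD| = 8.5621
circle(B,7.00) ∩ circle(D,10.00): a=1.3028, h=6.8777
  candidates: C₊=(-1.6237,2.7175) cross=58.888; C₋=(4.7673,-9.4631) cross=-58.888
  mode + wants cross > 0 → take C=(-1.6237,2.7175) (cross=58.888)
ex = (C−B)/|BC| = (-0.2917,0.9565); ey = (-0.9565,-0.2917)
P = B + -0.65·ex + -2.28·ey = (2.7886,-3.9348)

2.79 -3.93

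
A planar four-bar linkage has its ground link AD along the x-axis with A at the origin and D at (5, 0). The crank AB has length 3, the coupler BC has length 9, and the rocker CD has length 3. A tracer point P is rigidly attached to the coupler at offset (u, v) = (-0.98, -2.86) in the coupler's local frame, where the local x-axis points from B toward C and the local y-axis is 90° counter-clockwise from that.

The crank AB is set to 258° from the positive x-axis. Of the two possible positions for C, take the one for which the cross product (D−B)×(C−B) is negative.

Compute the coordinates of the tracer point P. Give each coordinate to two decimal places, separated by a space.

A=(0,0), D=(5.00,0)
B = A + 3.00·(cos258°, sin258°) = (-0.6237, -2.9344)
|BD| = 6.3433
circle(B,9.00) ∩ circle(D,3.00): a=8.8469, h=1.6528
  candidates: C₊=(6.4550,2.6235) cross=10.484; C₋=(7.9842,-0.3071) cross=-10.484
  mode - wants cross < 0 → take C=(7.9842,-0.3071) (cross=-10.484)
ex = (C−B)/|BC| = (0.9564,0.2919); ey = (-0.2919,0.9564)
P = B + -0.98·ex + -2.86·ey = (-0.7261,-5.9560)

-0.73 -5.96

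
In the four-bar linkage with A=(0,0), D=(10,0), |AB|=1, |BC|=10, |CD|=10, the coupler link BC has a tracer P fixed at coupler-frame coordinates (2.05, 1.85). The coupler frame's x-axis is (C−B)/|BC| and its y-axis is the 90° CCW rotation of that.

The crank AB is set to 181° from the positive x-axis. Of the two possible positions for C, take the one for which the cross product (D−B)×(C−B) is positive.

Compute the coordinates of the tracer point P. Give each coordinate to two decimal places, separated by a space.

A=(0,0), D=(10.00,0)
B = A + 1.00·(cos181°, sin181°) = (-0.9998, -0.0175)
|BD| = 10.9999
circle(B,10.00) ∩ circle(D,10.00): a=5.4999, h=8.3517
  candidates: C₊=(4.4868,8.3430) cross=91.867; C₋=(4.5133,-8.3604) cross=-91.867
  mode + wants cross > 0 → take C=(4.4868,8.3430) (cross=91.867)
ex = (C−B)/|BC| = (0.5487,0.8360); ey = (-0.8360,0.5487)
P = B + 2.05·ex + 1.85·ey = (-1.4218,2.7115)

-1.42 2.71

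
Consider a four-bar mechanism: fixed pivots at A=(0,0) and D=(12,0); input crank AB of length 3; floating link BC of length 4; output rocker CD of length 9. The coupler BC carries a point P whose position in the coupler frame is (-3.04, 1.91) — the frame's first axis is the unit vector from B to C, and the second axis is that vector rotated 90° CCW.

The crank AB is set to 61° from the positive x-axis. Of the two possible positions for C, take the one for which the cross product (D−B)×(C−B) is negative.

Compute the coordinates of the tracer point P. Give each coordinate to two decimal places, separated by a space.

A=(0,0), D=(12.00,0)
B = A + 3.00·(cos61°, sin61°) = (1.4544, 2.6239)
|BD| = 10.8671
circle(B,4.00) ∩ circle(D,9.00): a=2.4429, h=3.1674
  candidates: C₊=(4.5898,5.1077) cross=34.420; C₋=(3.0603,-1.0397) cross=-34.420
  mode - wants cross < 0 → take C=(3.0603,-1.0397) (cross=-34.420)
ex = (C−B)/|BC| = (0.4015,-0.9159); ey = (0.9159,0.4015)
P = B + -3.04·ex + 1.91·ey = (1.9833,6.1749)

1.98 6.17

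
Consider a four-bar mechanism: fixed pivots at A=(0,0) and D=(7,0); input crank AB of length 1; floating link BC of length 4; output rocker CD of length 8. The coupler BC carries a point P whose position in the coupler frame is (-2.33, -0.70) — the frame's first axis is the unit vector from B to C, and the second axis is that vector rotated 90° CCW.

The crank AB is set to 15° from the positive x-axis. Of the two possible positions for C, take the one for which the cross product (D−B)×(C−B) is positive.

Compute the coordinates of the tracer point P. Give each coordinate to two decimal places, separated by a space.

A=(0,0), D=(7.00,0)
B = A + 1.00·(cos15°, sin15°) = (0.9659, 0.2588)
|BD| = 6.0396
circle(B,4.00) ∩ circle(D,8.00): a=-0.9539, h=3.8846
  candidates: C₊=(0.1793,4.1807) cross=23.461; C₋=(-0.1536,-3.5813) cross=-23.461
  mode + wants cross > 0 → take C=(0.1793,4.1807) (cross=23.461)
ex = (C−B)/|BC| = (-0.1967,0.9805); ey = (-0.9805,-0.1967)
P = B + -2.33·ex + -0.70·ey = (2.1105,-1.8880)

2.11 -1.89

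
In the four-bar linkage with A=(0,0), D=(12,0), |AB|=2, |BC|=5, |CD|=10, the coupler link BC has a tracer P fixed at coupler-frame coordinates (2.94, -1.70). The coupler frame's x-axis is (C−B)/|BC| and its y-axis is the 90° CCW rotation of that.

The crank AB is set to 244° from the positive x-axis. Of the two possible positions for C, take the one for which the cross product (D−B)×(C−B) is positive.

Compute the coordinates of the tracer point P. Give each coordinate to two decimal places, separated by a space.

2.28 -0.55

A=(0,0), D=(12.00,0)
B = A + 2.00·(cos244°, sin244°) = (-0.8767, -1.7976)
|BD| = 13.0016
circle(B,5.00) ∩ circle(D,10.00): a=3.6165, h=3.4526
  candidates: C₊=(2.2277,2.1219) cross=44.890; C₋=(3.1824,-4.7170) cross=-44.890
  mode + wants cross > 0 → take C=(2.2277,2.1219) (cross=44.890)
ex = (C−B)/|BC| = (0.6209,0.7839); ey = (-0.7839,0.6209)
P = B + 2.94·ex + -1.70·ey = (2.2813,-0.5484)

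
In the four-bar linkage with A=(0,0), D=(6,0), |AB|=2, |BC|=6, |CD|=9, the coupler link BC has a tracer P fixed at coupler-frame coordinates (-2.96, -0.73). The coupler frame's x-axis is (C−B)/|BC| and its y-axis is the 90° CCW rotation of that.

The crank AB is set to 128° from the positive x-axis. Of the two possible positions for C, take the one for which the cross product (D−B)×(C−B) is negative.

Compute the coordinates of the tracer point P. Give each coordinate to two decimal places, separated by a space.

A=(0,0), D=(6.00,0)
B = A + 2.00·(cos128°, sin128°) = (-1.2313, 1.5760)
|BD| = 7.4011
circle(B,6.00) ∩ circle(D,9.00): a=0.6604, h=5.9635
  candidates: C₊=(0.6839,7.2621) cross=44.137; C₋=(-1.8559,-4.3914) cross=-44.137
  mode - wants cross < 0 → take C=(-1.8559,-4.3914) (cross=-44.137)
ex = (C−B)/|BC| = (-0.1041,-0.9946); ey = (0.9946,-0.1041)
P = B + -2.96·ex + -0.73·ey = (-1.6492,4.5959)

-1.65 4.60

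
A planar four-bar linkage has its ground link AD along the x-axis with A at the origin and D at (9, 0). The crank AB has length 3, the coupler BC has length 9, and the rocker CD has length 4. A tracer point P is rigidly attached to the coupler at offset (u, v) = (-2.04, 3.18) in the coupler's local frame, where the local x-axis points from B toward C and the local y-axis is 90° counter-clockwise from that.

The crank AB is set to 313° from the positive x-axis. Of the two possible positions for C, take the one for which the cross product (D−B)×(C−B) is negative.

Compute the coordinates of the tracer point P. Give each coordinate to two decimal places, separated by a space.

A=(0,0), D=(9.00,0)
B = A + 3.00·(cos313°, sin313°) = (2.0460, -2.1941)
|BD| = 7.2919
circle(B,9.00) ∩ circle(D,4.00): a=8.1029, h=3.9169
  candidates: C₊=(8.5949,3.9794) cross=28.562; C₋=(10.9520,-3.4914) cross=-28.562
  mode - wants cross < 0 → take C=(10.9520,-3.4914) (cross=-28.562)
ex = (C−B)/|BC| = (0.9896,-0.1441); ey = (0.1441,0.9896)
P = B + -2.04·ex + 3.18·ey = (0.4857,1.2468)

0.49 1.25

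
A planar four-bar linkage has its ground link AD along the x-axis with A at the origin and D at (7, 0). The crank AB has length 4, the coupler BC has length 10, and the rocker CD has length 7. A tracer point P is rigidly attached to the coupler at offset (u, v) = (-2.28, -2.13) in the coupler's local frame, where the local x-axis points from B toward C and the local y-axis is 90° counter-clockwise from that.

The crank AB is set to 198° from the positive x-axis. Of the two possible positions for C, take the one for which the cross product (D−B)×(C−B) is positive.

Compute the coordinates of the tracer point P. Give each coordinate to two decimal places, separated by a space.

-3.89 -4.36

A=(0,0), D=(7.00,0)
B = A + 4.00·(cos198°, sin198°) = (-3.8042, -1.2361)
|BD| = 10.8747
circle(B,10.00) ∩ circle(D,7.00): a=7.7822, h=6.2799
  candidates: C₊=(3.2138,5.8877) cross=68.292; C₋=(4.6414,-6.5907) cross=-68.292
  mode + wants cross > 0 → take C=(3.2138,5.8877) (cross=68.292)
ex = (C−B)/|BC| = (0.7018,0.7124); ey = (-0.7124,0.7018)
P = B + -2.28·ex + -2.13·ey = (-3.8870,-4.3551)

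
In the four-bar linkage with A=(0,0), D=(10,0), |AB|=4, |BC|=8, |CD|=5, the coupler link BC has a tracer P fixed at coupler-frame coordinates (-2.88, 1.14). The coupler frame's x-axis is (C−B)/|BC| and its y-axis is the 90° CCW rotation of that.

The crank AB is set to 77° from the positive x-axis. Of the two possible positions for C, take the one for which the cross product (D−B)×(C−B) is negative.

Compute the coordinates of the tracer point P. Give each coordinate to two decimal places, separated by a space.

A=(0,0), D=(10.00,0)
B = A + 4.00·(cos77°, sin77°) = (0.8998, 3.8975)
|BD| = 9.8997
circle(B,8.00) ∩ circle(D,5.00): a=6.9196, h=4.0149
  candidates: C₊=(8.8412,4.8639) cross=39.746; C₋=(5.6799,-2.5174) cross=-39.746
  mode - wants cross < 0 → take C=(5.6799,-2.5174) (cross=-39.746)
ex = (C−B)/|BC| = (0.5975,-0.8019); ey = (0.8019,0.5975)
P = B + -2.88·ex + 1.14·ey = (0.0931,6.8880)

0.09 6.89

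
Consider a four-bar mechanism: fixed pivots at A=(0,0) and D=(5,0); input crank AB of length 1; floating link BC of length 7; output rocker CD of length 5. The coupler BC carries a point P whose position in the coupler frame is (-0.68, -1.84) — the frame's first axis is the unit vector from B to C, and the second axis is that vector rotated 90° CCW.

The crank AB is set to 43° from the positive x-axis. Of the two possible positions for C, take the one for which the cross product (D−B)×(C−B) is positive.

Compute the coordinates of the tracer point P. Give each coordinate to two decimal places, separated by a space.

1.26 -1.21

A=(0,0), D=(5.00,0)
B = A + 1.00·(cos43°, sin43°) = (0.7314, 0.6820)
|BD| = 4.3228
circle(B,7.00) ∩ circle(D,5.00): a=4.9374, h=4.9621
  candidates: C₊=(6.3898,4.8030) cross=21.450; C₋=(4.8240,-4.9969) cross=-21.450
  mode + wants cross > 0 → take C=(6.3898,4.8030) (cross=21.450)
ex = (C−B)/|BC| = (0.8083,0.5887); ey = (-0.5887,0.8083)
P = B + -0.68·ex + -1.84·ey = (1.2649,-1.2057)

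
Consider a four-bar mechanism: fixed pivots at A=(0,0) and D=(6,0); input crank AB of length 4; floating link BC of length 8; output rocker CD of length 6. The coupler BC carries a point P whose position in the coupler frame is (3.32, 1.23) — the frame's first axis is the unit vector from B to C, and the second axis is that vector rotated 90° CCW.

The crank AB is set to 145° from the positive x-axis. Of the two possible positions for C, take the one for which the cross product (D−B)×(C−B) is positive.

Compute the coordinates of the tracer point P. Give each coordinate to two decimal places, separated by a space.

-0.78 4.80

A=(0,0), D=(6.00,0)
B = A + 4.00·(cos145°, sin145°) = (-3.2766, 2.2943)
|BD| = 9.5561
circle(B,8.00) ∩ circle(D,6.00): a=6.2431, h=5.0024
  candidates: C₊=(3.9849,5.6515) cross=47.803; C₋=(1.5829,-4.0607) cross=-47.803
  mode + wants cross > 0 → take C=(3.9849,5.6515) (cross=47.803)
ex = (C−B)/|BC| = (0.9077,0.4196); ey = (-0.4196,0.9077)
P = B + 3.32·ex + 1.23·ey = (-0.7793,4.8040)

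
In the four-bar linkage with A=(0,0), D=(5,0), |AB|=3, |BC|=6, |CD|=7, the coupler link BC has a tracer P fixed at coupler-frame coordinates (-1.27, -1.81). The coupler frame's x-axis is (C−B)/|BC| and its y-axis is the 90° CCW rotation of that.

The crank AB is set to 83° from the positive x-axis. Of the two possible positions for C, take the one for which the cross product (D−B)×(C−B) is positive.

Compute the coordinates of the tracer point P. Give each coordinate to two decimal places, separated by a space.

0.64 0.78

A=(0,0), D=(5.00,0)
B = A + 3.00·(cos83°, sin83°) = (0.3656, 2.9776)
|BD| = 5.5085
circle(B,6.00) ∩ circle(D,7.00): a=1.5743, h=5.7898
  candidates: C₊=(4.8197,6.9977) cross=31.893; C₋=(-1.4396,-2.7444) cross=-31.893
  mode + wants cross > 0 → take C=(4.8197,6.9977) (cross=31.893)
ex = (C−B)/|BC| = (0.7424,0.6700); ey = (-0.6700,0.7424)
P = B + -1.27·ex + -1.81·ey = (0.6355,0.7831)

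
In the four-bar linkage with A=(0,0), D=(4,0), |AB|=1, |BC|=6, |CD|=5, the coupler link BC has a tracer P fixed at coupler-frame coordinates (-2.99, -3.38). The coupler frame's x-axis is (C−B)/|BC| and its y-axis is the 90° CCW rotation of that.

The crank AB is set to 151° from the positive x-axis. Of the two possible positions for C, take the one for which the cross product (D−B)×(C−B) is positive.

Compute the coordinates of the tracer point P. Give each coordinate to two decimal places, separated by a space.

A=(0,0), D=(4.00,0)
B = A + 1.00·(cos151°, sin151°) = (-0.8746, 0.4848)
|BD| = 4.8987
circle(B,6.00) ∩ circle(D,5.00): a=3.5721, h=4.8208
  candidates: C₊=(3.1570,4.9284) cross=23.616; C₋=(2.2028,-4.6659) cross=-23.616
  mode + wants cross > 0 → take C=(3.1570,4.9284) (cross=23.616)
ex = (C−B)/|BC| = (0.6719,0.7406); ey = (-0.7406,0.6719)
P = B + -2.99·ex + -3.38·ey = (-0.3805,-4.0008)

-0.38 -4.00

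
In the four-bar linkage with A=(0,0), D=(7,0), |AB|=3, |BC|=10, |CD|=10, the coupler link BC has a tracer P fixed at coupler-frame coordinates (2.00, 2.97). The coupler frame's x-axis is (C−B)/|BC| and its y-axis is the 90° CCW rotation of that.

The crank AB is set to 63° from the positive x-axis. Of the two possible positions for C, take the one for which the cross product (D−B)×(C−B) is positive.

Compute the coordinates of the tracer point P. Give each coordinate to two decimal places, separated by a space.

0.59 6.17

A=(0,0), D=(7.00,0)
B = A + 3.00·(cos63°, sin63°) = (1.3620, 2.6730)
|BD| = 6.2396
circle(B,10.00) ∩ circle(D,10.00): a=3.1198, h=9.5009
  candidates: C₊=(8.2511,9.9214) cross=59.282; C₋=(0.1108,-7.2484) cross=-59.282
  mode + wants cross > 0 → take C=(8.2511,9.9214) (cross=59.282)
ex = (C−B)/|BC| = (0.6889,0.7248); ey = (-0.7248,0.6889)
P = B + 2.00·ex + 2.97·ey = (0.5870,6.1688)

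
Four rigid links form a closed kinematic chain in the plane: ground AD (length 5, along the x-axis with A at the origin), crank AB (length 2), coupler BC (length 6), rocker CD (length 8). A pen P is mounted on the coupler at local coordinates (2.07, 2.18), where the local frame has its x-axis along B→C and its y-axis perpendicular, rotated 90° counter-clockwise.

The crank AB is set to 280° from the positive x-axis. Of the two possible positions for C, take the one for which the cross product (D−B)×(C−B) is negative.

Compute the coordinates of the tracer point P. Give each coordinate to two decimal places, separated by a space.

3.12 -3.14

A=(0,0), D=(5.00,0)
B = A + 2.00·(cos280°, sin280°) = (0.3473, -1.9696)
|BD| = 5.0524
circle(B,6.00) ∩ circle(D,8.00): a=-0.2447, h=5.9950
  candidates: C₊=(-2.2151,3.4557) cross=30.289; C₋=(2.4590,-7.5857) cross=-30.289
  mode - wants cross < 0 → take C=(2.4590,-7.5857) (cross=-30.289)
ex = (C−B)/|BC| = (0.3519,-0.9360); ey = (0.9360,0.3519)
P = B + 2.07·ex + 2.18·ey = (3.1164,-3.1399)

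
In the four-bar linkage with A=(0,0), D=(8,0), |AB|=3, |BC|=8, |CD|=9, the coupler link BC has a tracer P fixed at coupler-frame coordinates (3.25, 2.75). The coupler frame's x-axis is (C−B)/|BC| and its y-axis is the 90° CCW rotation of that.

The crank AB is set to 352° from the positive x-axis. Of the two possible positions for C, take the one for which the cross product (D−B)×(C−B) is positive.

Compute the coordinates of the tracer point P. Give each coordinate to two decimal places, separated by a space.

A=(0,0), D=(8.00,0)
B = A + 3.00·(cos352°, sin352°) = (2.9708, -0.4175)
|BD| = 5.0465
circle(B,8.00) ∩ circle(D,9.00): a=0.8389, h=7.9559
  candidates: C₊=(3.1486,7.5805) cross=40.149; C₋=(4.4651,-8.2767) cross=-40.149
  mode + wants cross > 0 → take C=(3.1486,7.5805) (cross=40.149)
ex = (C−B)/|BC| = (0.0222,0.9998); ey = (-0.9998,0.0222)
P = B + 3.25·ex + 2.75·ey = (0.2937,2.8928)

0.29 2.89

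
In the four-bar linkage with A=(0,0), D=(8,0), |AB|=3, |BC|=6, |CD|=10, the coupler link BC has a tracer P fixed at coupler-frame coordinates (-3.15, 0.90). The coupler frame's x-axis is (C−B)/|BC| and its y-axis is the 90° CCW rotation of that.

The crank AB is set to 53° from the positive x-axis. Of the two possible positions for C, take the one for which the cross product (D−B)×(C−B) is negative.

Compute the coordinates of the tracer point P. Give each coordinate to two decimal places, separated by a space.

A=(0,0), D=(8.00,0)
B = A + 3.00·(cos53°, sin53°) = (1.8054, 2.3959)
|BD| = 6.6418
circle(B,6.00) ∩ circle(D,10.00): a=-1.4971, h=5.8102
  candidates: C₊=(2.5051,8.3550) cross=38.590; C₋=(-1.6868,-2.4830) cross=-38.590
  mode - wants cross < 0 → take C=(-1.6868,-2.4830) (cross=-38.590)
ex = (C−B)/|BC| = (-0.5820,-0.8132); ey = (0.8132,-0.5820)
P = B + -3.15·ex + 0.90·ey = (4.3707,4.4335)

4.37 4.43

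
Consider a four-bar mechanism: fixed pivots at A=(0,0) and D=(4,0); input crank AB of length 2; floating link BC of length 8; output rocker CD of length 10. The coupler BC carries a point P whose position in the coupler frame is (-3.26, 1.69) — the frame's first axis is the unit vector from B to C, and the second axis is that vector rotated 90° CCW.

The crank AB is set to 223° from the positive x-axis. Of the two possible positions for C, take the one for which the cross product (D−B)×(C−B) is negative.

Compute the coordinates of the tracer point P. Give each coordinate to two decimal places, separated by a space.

-0.44 2.16

A=(0,0), D=(4.00,0)
B = A + 2.00·(cos223°, sin223°) = (-1.4627, -1.3640)
|BD| = 5.6304
circle(B,8.00) ∩ circle(D,10.00): a=-0.3817, h=7.9909
  candidates: C₊=(-3.7689,6.2964) cross=44.992; C₋=(0.1028,-9.2093) cross=-44.992
  mode - wants cross < 0 → take C=(0.1028,-9.2093) (cross=-44.992)
ex = (C−B)/|BC| = (0.1957,-0.9807); ey = (0.9807,0.1957)
P = B + -3.26·ex + 1.69·ey = (-0.4433,2.1637)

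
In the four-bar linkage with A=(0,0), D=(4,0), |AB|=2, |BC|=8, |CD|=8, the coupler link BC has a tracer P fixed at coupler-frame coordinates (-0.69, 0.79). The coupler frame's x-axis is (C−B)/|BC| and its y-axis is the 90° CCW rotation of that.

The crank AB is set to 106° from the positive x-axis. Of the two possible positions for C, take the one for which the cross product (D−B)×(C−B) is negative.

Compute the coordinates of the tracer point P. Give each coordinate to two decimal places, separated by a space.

0.29 2.54

A=(0,0), D=(4.00,0)
B = A + 2.00·(cos106°, sin106°) = (-0.5513, 1.9225)
|BD| = 4.9407
circle(B,8.00) ∩ circle(D,8.00): a=2.4703, h=7.6090
  candidates: C₊=(4.6852,7.9706) cross=37.594; C₋=(-1.2365,-6.0481) cross=-37.594
  mode - wants cross < 0 → take C=(-1.2365,-6.0481) (cross=-37.594)
ex = (C−B)/|BC| = (-0.0857,-0.9963); ey = (0.9963,-0.0857)
P = B + -0.69·ex + 0.79·ey = (0.2949,2.5423)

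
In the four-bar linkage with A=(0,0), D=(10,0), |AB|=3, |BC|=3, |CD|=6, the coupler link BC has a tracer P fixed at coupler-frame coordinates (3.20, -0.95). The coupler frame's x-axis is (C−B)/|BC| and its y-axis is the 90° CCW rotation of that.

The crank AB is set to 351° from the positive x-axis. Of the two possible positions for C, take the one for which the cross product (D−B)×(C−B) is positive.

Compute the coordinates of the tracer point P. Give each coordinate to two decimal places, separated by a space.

5.33 1.88

A=(0,0), D=(10.00,0)
B = A + 3.00·(cos351°, sin351°) = (2.9631, -0.4693)
|BD| = 7.0526
circle(B,3.00) ∩ circle(D,6.00): a=1.6121, h=2.5301
  candidates: C₊=(4.4032,2.1624) cross=17.843; C₋=(4.7399,-2.8865) cross=-17.843
  mode + wants cross > 0 → take C=(4.4032,2.1624) (cross=17.843)
ex = (C−B)/|BC| = (0.4801,0.8772); ey = (-0.8772,0.4801)
P = B + 3.20·ex + -0.95·ey = (5.3326,1.8818)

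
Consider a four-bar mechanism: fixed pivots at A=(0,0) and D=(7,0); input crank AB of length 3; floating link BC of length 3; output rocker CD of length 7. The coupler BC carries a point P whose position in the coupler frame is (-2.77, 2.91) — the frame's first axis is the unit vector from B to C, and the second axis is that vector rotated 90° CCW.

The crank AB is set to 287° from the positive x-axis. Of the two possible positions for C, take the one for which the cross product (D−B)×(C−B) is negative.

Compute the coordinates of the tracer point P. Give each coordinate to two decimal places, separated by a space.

1.79 1.04

A=(0,0), D=(7.00,0)
B = A + 3.00·(cos287°, sin287°) = (0.8771, -2.8689)
|BD| = 6.7617
circle(B,3.00) ∩ circle(D,7.00): a=0.4230, h=2.9700
  candidates: C₊=(0.0000,0.0000) cross=20.082; C₋=(2.5203,-5.3789) cross=-20.082
  mode - wants cross < 0 → take C=(2.5203,-5.3789) (cross=-20.082)
ex = (C−B)/|BC| = (0.5477,-0.8367); ey = (0.8367,0.5477)
P = B + -2.77·ex + 2.91·ey = (1.7946,1.0425)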